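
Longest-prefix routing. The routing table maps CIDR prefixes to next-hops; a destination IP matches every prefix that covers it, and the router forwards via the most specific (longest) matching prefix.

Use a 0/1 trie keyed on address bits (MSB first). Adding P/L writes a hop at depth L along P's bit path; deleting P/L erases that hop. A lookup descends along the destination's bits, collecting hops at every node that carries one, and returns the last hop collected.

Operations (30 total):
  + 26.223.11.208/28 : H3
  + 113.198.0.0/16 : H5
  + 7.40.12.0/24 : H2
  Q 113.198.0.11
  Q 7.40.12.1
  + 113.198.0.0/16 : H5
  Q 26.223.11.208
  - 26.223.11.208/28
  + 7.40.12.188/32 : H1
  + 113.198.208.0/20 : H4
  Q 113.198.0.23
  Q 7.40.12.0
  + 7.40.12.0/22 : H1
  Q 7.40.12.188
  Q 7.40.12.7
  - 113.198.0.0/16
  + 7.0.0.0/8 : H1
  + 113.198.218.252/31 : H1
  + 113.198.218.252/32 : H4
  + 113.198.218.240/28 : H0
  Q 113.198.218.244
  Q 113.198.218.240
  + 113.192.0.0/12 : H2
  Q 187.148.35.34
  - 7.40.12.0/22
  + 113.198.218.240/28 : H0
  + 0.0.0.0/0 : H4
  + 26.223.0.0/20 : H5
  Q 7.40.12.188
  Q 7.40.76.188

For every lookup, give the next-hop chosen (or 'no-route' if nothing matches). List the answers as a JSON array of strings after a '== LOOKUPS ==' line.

Trace:
  + 26.223.11.208/28 (H3) depth=28
  + 113.198.0.0/16 (H5) depth=16
  + 7.40.12.0/24 (H2) depth=24
  lookup 113.198.0.11: bits 0111000111000110 walk d0:-→d1:-→d2:-→d3:-→d4:-→d5:-→d6:-→d7:-→d8:-→d9:-→d10:-→d11:-→d12:-→d13:-→d14:-→d15:-→d16:H5 -> H5
  lookup 7.40.12.1: bits 000001110010100000001100 walk d0:-→d1:-→d2:-→d3:-→d4:-→d5:-→d6:-→d7:-→d8:-→d9:-→d10:-→d11:-→d12:-→d13:-→d14:-→d15:-→d16:-→d17:-→d18:-→d19:-→d20:-→d21:-→d22:-→d23:-→d24:H2 -> H2
  + 113.198.0.0/16 (H5) depth=16
  lookup 26.223.11.208: bits 0001101011011111000010111101 walk d0:-→d1:-→d2:-→d3:-→d4:-→d5:-→d6:-→d7:-→d8:-→d9:-→d10:-→d11:-→d12:-→d13:-→d14:-→d15:-→d16:-→d17:-→d18:-→d19:-→d20:-→d21:-→d22:-→d23:-→d24:-→d25:-→d26:-→d27:-→d28:H3 -> H3
  del 26.223.11.208/28 (clear depth 28)
  + 7.40.12.188/32 (H1) depth=32
  + 113.198.208.0/20 (H4) depth=20
  lookup 113.198.0.23: bits 0111000111000110 walk d0:-→d1:-→d2:-→d3:-→d4:-→d5:-→d6:-→d7:-→d8:-→d9:-→d10:-→d11:-→d12:-→d13:-→d14:-→d15:-→d16:H5 -> H5
  lookup 7.40.12.0: bits 000001110010100000001100 walk d0:-→d1:-→d2:-→d3:-→d4:-→d5:-→d6:-→d7:-→d8:-→d9:-→d10:-→d11:-→d12:-→d13:-→d14:-→d15:-→d16:-→d17:-→d18:-→d19:-→d20:-→d21:-→d22:-→d23:-→d24:H2 -> H2
  + 7.40.12.0/22 (H1) depth=22
  lookup 7.40.12.188: bits 00000111001010000000110010111100 walk d0:-→d1:-→d2:-→d3:-→d4:-→d5:-→d6:-→d7:-→d8:-→d9:-→d10:-→d11:-→d12:-→d13:-→d14:-→d15:-→d16:-→d17:-→d18:-→d19:-→d20:-→d21:-→d22:H1→d23:-→d24:H2→d25:-→d26:-→d27:-→d28:-→d29:-→d30:-→d31:-→d32:H1 -> H1
  lookup 7.40.12.7: bits 000001110010100000001100 walk d0:-→d1:-→d2:-→d3:-→d4:-→d5:-→d6:-→d7:-→d8:-→d9:-→d10:-→d11:-→d12:-→d13:-→d14:-→d15:-→d16:-→d17:-→d18:-→d19:-→d20:-→d21:-→d22:H1→d23:-→d24:H2 -> H2
  del 113.198.0.0/16 (clear depth 16)
  + 7.0.0.0/8 (H1) depth=8
  + 113.198.218.252/31 (H1) depth=31
  + 113.198.218.252/32 (H4) depth=32
  + 113.198.218.240/28 (H0) depth=28
  lookup 113.198.218.244: bits 0111000111000110110110101111 walk d0:-→d1:-→d2:-→d3:-→d4:-→d5:-→d6:-→d7:-→d8:-→d9:-→d10:-→d11:-→d12:-→d13:-→d14:-→d15:-→d16:-→d17:-→d18:-→d19:-→d20:H4→d21:-→d22:-→d23:-→d24:-→d25:-→d26:-→d27:-→d28:H0 -> H0
  lookup 113.198.218.240: bits 0111000111000110110110101111 walk d0:-→d1:-→d2:-→d3:-→d4:-→d5:-→d6:-→d7:-→d8:-→d9:-→d10:-→d11:-→d12:-→d13:-→d14:-→d15:-→d16:-→d17:-→d18:-→d19:-→d20:H4→d21:-→d22:-→d23:-→d24:-→d25:-→d26:-→d27:-→d28:H0 -> H0
  + 113.192.0.0/12 (H2) depth=12
  lookup 187.148.35.34: bits ε walk d0:- -> no-route
  del 7.40.12.0/22 (clear depth 22)
  + 113.198.218.240/28 (H0) depth=28
  + 0.0.0.0/0 (H4) depth=0
  + 26.223.0.0/20 (H5) depth=20
  lookup 7.40.12.188: bits 00000111001010000000110010111100 walk d0:H4→d1:-→d2:-→d3:-→d4:-→d5:-→d6:-→d7:-→d8:H1→d9:-→d10:-→d11:-→d12:-→d13:-→d14:-→d15:-→d16:-→d17:-→d18:-→d19:-→d20:-→d21:-→d22:-→d23:-→d24:H2→d25:-→d26:-→d27:-→d28:-→d29:-→d30:-→d31:-→d32:H1 -> H1
  lookup 7.40.76.188: bits 00000111001010000 walk d0:H4→d1:-→d2:-→d3:-→d4:-→d5:-→d6:-→d7:-→d8:H1→d9:-→d10:-→d11:-→d12:-→d13:-→d14:-→d15:-→d16:-→d17:- -> H1

== LOOKUPS ==
["H5","H2","H3","H5","H2","H1","H2","H0","H0","no-route","H1","H1"]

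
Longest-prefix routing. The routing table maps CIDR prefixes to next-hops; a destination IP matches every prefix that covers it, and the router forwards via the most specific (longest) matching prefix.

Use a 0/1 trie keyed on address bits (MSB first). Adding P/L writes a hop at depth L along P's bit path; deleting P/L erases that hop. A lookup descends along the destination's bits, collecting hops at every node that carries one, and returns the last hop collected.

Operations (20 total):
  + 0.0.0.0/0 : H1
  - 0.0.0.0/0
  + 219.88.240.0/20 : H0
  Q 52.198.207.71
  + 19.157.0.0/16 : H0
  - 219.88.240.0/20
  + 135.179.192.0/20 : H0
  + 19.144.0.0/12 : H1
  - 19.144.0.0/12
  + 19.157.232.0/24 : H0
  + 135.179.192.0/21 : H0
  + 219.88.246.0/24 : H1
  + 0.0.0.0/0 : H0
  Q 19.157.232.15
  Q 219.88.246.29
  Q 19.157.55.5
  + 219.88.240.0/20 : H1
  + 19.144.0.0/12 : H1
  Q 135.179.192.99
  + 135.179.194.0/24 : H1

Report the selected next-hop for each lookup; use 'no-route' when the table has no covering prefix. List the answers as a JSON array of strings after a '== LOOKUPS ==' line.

Apply in order:
  + 0.0.0.0/0 (H1) depth=0
  - 0.0.0.0/0 clear@0
  + 219.88.240.0/20 (H0) depth=20
  lookup 52.198.207.71: bits ε walk d0:- -> no-route
  + 19.157.0.0/16 (H0) depth=16
  - 219.88.240.0/20 clear@20
  + 135.179.192.0/20 (H0) depth=20
  + 19.144.0.0/12 (H1) depth=12
  - 19.144.0.0/12 clear@12
  + 19.157.232.0/24 (H0) depth=24
  + 135.179.192.0/21 (H0) depth=21
  + 219.88.246.0/24 (H1) depth=24
  + 0.0.0.0/0 (H0) depth=0
  lookup 19.157.232.15: bits 000100111001110111101000 walk d0:H0→d1:-→d2:-→d3:-→d4:-→d5:-→d6:-→d7:-→d8:-→d9:-→d10:-→d11:-→d12:-→d13:-→d14:-→d15:-→d16:H0→d17:-→d18:-→d19:-→d20:-→d21:-→d22:-→d23:-→d24:H0 -> H0
  lookup 219.88.246.29: bits 110110110101100011110110 walk d0:H0→d1:-→d2:-→d3:-→d4:-→d5:-→d6:-→d7:-→d8:-→d9:-→d10:-→d11:-→d12:-→d13:-→d14:-→d15:-→d16:-→d17:-→d18:-→d19:-→d20:-→d21:-→d22:-→d23:-→d24:H1 -> H1
  lookup 19.157.55.5: bits 0001001110011101 walk d0:H0→d1:-→d2:-→d3:-→d4:-→d5:-→d6:-→d7:-→d8:-→d9:-→d10:-→d11:-→d12:-→d13:-→d14:-→d15:-→d16:H0 -> H0
  + 219.88.240.0/20 (H1) depth=20
  + 19.144.0.0/12 (H1) depth=12
  lookup 135.179.192.99: bits 100001111011001111000 walk d0:H0→d1:-→d2:-→d3:-→d4:-→d5:-→d6:-→d7:-→d8:-→d9:-→d10:-→d11:-→d12:-→d13:-→d14:-→d15:-→d16:-→d17:-→d18:-→d19:-→d20:H0→d21:H0 -> H0
  + 135.179.194.0/24 (H1) depth=24

== LOOKUPS ==
["no-route","H0","H1","H0","H0"]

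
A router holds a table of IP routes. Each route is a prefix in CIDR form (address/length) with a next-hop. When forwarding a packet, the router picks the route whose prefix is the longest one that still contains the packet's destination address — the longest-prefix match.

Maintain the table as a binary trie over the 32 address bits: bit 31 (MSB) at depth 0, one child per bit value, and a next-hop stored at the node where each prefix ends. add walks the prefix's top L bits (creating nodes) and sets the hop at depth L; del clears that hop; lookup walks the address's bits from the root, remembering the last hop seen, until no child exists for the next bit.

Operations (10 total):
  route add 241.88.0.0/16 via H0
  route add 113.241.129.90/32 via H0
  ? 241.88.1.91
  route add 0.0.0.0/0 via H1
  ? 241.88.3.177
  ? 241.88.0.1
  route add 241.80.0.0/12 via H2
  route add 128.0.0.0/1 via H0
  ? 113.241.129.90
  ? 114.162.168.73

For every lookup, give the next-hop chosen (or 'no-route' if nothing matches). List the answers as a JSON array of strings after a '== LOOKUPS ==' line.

Trace:
  + 241.88.0.0/16 (H0) depth=16
  + 113.241.129.90/32 (H0) depth=32
  lookup 241.88.1.91: bits 1111000101011000 walk d0:-→d1:-→d2:-→d3:-→d4:-→d5:-→d6:-→d7:-→d8:-→d9:-→d10:-→d11:-→d12:-→d13:-→d14:-→d15:-→d16:H0 -> H0
  + 0.0.0.0/0 (H1) depth=0
  lookup 241.88.3.177: bits 1111000101011000 walk d0:H1→d1:-→d2:-→d3:-→d4:-→d5:-→d6:-→d7:-→d8:-→d9:-→d10:-→d11:-→d12:-→d13:-→d14:-→d15:-→d16:H0 -> H0
  lookup 241.88.0.1: bits 1111000101011000 walk d0:H1→d1:-→d2:-→d3:-→d4:-→d5:-→d6:-→d7:-→d8:-→d9:-→d10:-→d11:-→d12:-→d13:-→d14:-→d15:-→d16:H0 -> H0
  + 241.80.0.0/12 (H2) depth=12
  + 128.0.0.0/1 (H0) depth=1
  lookup 113.241.129.90: bits 01110001111100011000000101011010 walk d0:H1→d1:-→d2:-→d3:-→d4:-→d5:-→d6:-→d7:-→d8:-→d9:-→d10:-→d11:-→d12:-→d13:-→d14:-→d15:-→d16:-→d17:-→d18:-→d19:-→d20:-→d21:-→d22:-→d23:-→d24:-→d25:-→d26:-→d27:-→d28:-→d29:-→d30:-→d31:-→d32:H0 -> H0
  lookup 114.162.168.73: bits 011100 walk d0:H1→d1:-→d2:-→d3:-→d4:-→d5:-→d6:- -> H1

== LOOKUPS ==
["H0","H0","H0","H0","H1"]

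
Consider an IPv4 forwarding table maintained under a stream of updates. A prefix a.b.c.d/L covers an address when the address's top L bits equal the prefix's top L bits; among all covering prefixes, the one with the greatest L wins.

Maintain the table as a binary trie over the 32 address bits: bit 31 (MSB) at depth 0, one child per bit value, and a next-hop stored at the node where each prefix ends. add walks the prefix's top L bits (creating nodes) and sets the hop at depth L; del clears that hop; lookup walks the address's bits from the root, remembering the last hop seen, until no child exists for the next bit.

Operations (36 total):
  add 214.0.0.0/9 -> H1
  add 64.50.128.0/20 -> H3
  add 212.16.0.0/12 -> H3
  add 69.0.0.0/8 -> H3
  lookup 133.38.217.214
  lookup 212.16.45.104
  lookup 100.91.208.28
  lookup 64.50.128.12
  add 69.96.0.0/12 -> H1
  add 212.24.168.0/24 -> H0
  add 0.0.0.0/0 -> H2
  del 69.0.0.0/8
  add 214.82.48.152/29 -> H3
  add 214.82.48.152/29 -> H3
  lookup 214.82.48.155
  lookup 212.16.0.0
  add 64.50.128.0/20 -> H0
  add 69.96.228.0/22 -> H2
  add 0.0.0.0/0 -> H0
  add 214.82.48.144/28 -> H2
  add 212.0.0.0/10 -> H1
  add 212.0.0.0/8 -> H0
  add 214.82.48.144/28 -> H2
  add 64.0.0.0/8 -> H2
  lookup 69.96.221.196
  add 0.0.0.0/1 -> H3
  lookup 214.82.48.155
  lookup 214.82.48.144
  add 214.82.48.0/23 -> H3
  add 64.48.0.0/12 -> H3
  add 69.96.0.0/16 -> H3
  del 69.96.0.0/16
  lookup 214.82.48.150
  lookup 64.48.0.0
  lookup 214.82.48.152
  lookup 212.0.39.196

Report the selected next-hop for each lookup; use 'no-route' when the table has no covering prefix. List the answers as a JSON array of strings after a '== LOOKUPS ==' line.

Trace:
  add 214.0.0.0/9 -> H1 at depth 9
  add 64.50.128.0/20 -> H3 at depth 20
  add 212.16.0.0/12 -> H3 at depth 12
  add 69.0.0.0/8 -> H3 at depth 8
  Q 133.38.217.214: descend 1 ; hops seen [∅] ; pick no-route
  Q 212.16.45.104: descend 110101000001 ; hops seen [H3] ; pick H3
  Q 100.91.208.28: descend 01 ; hops seen [∅] ; pick no-route
  Q 64.50.128.12: descend 01000000001100101000 ; hops seen [H3] ; pick H3
  add 69.96.0.0/12 -> H1 at depth 12
  add 212.24.168.0/24 -> H0 at depth 24
  add 0.0.0.0/0 -> H2 at depth 0
  - 69.0.0.0/8 clear@8
  add 214.82.48.152/29 -> H3 at depth 29
  add 214.82.48.152/29 -> H3 at depth 29
  Q 214.82.48.155: descend 11010110010100100011000010011 ; hops seen [H2,H1,H3] ; pick H3
  Q 212.16.0.0: descend 110101000001 ; hops seen [H2,H3] ; pick H3
  add 64.50.128.0/20 -> H0 at depth 20
  add 69.96.228.0/22 -> H2 at depth 22
  add 0.0.0.0/0 -> H0 at depth 0
  add 214.82.48.144/28 -> H2 at depth 28
  add 212.0.0.0/10 -> H1 at depth 10
  add 212.0.0.0/8 -> H0 at depth 8
  add 214.82.48.144/28 -> H2 at depth 28
  add 64.0.0.0/8 -> H2 at depth 8
  Q 69.96.221.196: descend 010001010110000011 ; hops seen [H0,H1] ; pick H1
  add 0.0.0.0/1 -> H3 at depth 1
  Q 214.82.48.155: descend 11010110010100100011000010011 ; hops seen [H0,H1,H2,H3] ; pick H3
  Q 214.82.48.144: descend 1101011001010010001100001001 ; hops seen [H0,H1,H2] ; pick H2
  add 214.82.48.0/23 -> H3 at depth 23
  add 64.48.0.0/12 -> H3 at depth 12
  add 69.96.0.0/16 -> H3 at depth 16
  - 69.96.0.0/16 clear@16
  Q 214.82.48.150: descend 1101011001010010001100001001 ; hops seen [H0,H1,H3,H2] ; pick H2
  Q 64.48.0.0: descend 01000000001100 ; hops seen [H0,H3,H2,H3] ; pick H3
  Q 214.82.48.152: descend 11010110010100100011000010011 ; hops seen [H0,H1,H3,H2,H3] ; pick H3
  Q 212.0.39.196: descend 11010100000 ; hops seen [H0,H0,H1] ; pick H1

== LOOKUPS ==
["no-route","H3","no-route","H3","H3","H3","H1","H3","H2","H2","H3","H3","H1"]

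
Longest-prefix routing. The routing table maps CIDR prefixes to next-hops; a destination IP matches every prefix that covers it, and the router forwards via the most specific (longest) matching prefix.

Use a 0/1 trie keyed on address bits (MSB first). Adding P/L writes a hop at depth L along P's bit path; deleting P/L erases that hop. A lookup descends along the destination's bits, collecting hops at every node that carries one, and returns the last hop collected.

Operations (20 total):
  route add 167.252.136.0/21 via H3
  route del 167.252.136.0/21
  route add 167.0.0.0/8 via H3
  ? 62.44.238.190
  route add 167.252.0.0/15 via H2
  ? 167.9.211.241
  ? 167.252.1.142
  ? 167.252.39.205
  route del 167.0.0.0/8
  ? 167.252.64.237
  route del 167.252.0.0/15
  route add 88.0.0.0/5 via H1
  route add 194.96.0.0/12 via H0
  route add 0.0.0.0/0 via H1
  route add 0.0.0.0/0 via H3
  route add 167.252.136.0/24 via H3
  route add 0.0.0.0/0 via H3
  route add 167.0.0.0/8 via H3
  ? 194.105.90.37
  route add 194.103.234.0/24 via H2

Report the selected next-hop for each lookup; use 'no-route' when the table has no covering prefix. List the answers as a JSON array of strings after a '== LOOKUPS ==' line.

Apply in order:
  add 167.252.136.0/21 -> H3 at depth 21
  - 167.252.136.0/21 clear@21
  add 167.0.0.0/8 -> H3 at depth 8
  Q 62.44.238.190: descend ε ; hops seen [∅] ; pick no-route
  add 167.252.0.0/15 -> H2 at depth 15
  Q 167.9.211.241: descend 10100111 ; hops seen [H3] ; pick H3
  Q 167.252.1.142: descend 1010011111111100 ; hops seen [H3,H2] ; pick H2
  Q 167.252.39.205: descend 1010011111111100 ; hops seen [H3,H2] ; pick H2
  - 167.0.0.0/8 clear@8
  Q 167.252.64.237: descend 1010011111111100 ; hops seen [H2] ; pick H2
  - 167.252.0.0/15 clear@15
  add 88.0.0.0/5 -> H1 at depth 5
  add 194.96.0.0/12 -> H0 at depth 12
  add 0.0.0.0/0 -> H1 at depth 0
  add 0.0.0.0/0 -> H3 at depth 0
  add 167.252.136.0/24 -> H3 at depth 24
  add 0.0.0.0/0 -> H3 at depth 0
  add 167.0.0.0/8 -> H3 at depth 8
  Q 194.105.90.37: descend 110000100110 ; hops seen [H3,H0] ; pick H0
  add 194.103.234.0/24 -> H2 at depth 24

== LOOKUPS ==
["no-route","H3","H2","H2","H2","H0"]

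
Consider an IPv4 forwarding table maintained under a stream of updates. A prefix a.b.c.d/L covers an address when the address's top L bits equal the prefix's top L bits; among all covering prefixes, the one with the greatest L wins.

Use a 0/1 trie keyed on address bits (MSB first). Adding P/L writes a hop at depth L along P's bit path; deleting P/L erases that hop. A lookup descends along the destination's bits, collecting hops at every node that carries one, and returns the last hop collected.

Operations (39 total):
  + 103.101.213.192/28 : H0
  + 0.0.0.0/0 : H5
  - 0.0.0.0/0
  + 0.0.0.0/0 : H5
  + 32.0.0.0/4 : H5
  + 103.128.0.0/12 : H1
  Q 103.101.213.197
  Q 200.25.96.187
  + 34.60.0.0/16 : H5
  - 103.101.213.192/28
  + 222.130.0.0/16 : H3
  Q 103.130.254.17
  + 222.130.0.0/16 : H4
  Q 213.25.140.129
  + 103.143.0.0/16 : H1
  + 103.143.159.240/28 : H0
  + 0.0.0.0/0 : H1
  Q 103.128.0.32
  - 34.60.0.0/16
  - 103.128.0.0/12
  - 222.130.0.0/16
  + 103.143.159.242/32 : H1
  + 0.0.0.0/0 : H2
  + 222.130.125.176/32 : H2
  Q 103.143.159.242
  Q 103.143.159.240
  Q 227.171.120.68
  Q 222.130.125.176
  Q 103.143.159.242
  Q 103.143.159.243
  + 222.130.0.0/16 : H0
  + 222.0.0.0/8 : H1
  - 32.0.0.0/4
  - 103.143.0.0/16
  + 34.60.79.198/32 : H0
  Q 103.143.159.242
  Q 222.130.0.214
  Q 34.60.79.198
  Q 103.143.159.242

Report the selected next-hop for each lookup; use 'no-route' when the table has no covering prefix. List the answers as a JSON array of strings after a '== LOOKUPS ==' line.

Process each operation:
  + 103.101.213.192/28 (H0) depth=28
  + 0.0.0.0/0 (H5) depth=0
  - 0.0.0.0/0 clear@0
  + 0.0.0.0/0 (H5) depth=0
  + 32.0.0.0/4 (H5) depth=4
  + 103.128.0.0/12 (H1) depth=12
  ? 103.101.213.197  path d0:H5→d1:-→d2:-→d3:-→d4:-→d5:-→d6:-→d7:-→d8:-→d9:-→d10:-→d11:-→d12:-→d13:-→d14:-→d15:-→d16:-→d17:-→d18:-→d19:-→d20:-→d21:-→d22:-→d23:-→d24:-→d25:-→d26:-→d27:-→d28:H0  best=H0
  ? 200.25.96.187  path d0:H5  best=H5
  + 34.60.0.0/16 (H5) depth=16
  - 103.101.213.192/28 clear@28
  + 222.130.0.0/16 (H3) depth=16
  ? 103.130.254.17  path d0:H5→d1:-→d2:-→d3:-→d4:-→d5:-→d6:-→d7:-→d8:-→d9:-→d10:-→d11:-→d12:H1  best=H1
  + 222.130.0.0/16 (H4) depth=16
  ? 213.25.140.129  path d0:H5→d1:-→d2:-→d3:-→d4:-  best=H5
  + 103.143.0.0/16 (H1) depth=16
  + 103.143.159.240/28 (H0) depth=28
  + 0.0.0.0/0 (H1) depth=0
  ? 103.128.0.32  path d0:H1→d1:-→d2:-→d3:-→d4:-→d5:-→d6:-→d7:-→d8:-→d9:-→d10:-→d11:-→d12:H1  best=H1
  - 34.60.0.0/16 clear@16
  - 103.128.0.0/12 clear@12
  - 222.130.0.0/16 clear@16
  + 103.143.159.242/32 (H1) depth=32
  + 0.0.0.0/0 (H2) depth=0
  + 222.130.125.176/32 (H2) depth=32
  ? 103.143.159.242  path d0:H2→d1:-→d2:-→d3:-→d4:-→d5:-→d6:-→d7:-→d8:-→d9:-→d10:-→d11:-→d12:-→d13:-→d14:-→d15:-→d16:H1→d17:-→d18:-→d19:-→d20:-→d21:-→d22:-→d23:-→d24:-→d25:-→d26:-→d27:-→d28:H0→d29:-→d30:-→d31:-→d32:H1  best=H1
  ? 103.143.159.240  path d0:H2→d1:-→d2:-→d3:-→d4:-→d5:-→d6:-→d7:-→d8:-→d9:-→d10:-→d11:-→d12:-→d13:-→d14:-→d15:-→d16:H1→d17:-→d18:-→d19:-→d20:-→d21:-→d22:-→d23:-→d24:-→d25:-→d26:-→d27:-→d28:H0→d29:-→d30:-  best=H0
  ? 227.171.120.68  path d0:H2→d1:-→d2:-  best=H2
  ? 222.130.125.176  path d0:H2→d1:-→d2:-→d3:-→d4:-→d5:-→d6:-→d7:-→d8:-→d9:-→d10:-→d11:-→d12:-→d13:-→d14:-→d15:-→d16:-→d17:-→d18:-→d19:-→d20:-→d21:-→d22:-→d23:-→d24:-→d25:-→d26:-→d27:-→d28:-→d29:-→d30:-→d31:-→d32:H2  best=H2
  ? 103.143.159.242  path d0:H2→d1:-→d2:-→d3:-→d4:-→d5:-→d6:-→d7:-→d8:-→d9:-→d10:-→d11:-→d12:-→d13:-→d14:-→d15:-→d16:H1→d17:-→d18:-→d19:-→d20:-→d21:-→d22:-→d23:-→d24:-→d25:-→d26:-→d27:-→d28:H0→d29:-→d30:-→d31:-→d32:H1  best=H1
  ? 103.143.159.243  path d0:H2→d1:-→d2:-→d3:-→d4:-→d5:-→d6:-→d7:-→d8:-→d9:-→d10:-→d11:-→d12:-→d13:-→d14:-→d15:-→d16:H1→d17:-→d18:-→d19:-→d20:-→d21:-→d22:-→d23:-→d24:-→d25:-→d26:-→d27:-→d28:H0→d29:-→d30:-→d31:-  best=H0
  + 222.130.0.0/16 (H0) depth=16
  + 222.0.0.0/8 (H1) depth=8
  - 32.0.0.0/4 clear@4
  - 103.143.0.0/16 clear@16
  + 34.60.79.198/32 (H0) depth=32
  ? 103.143.159.242  path d0:H2→d1:-→d2:-→d3:-→d4:-→d5:-→d6:-→d7:-→d8:-→d9:-→d10:-→d11:-→d12:-→d13:-→d14:-→d15:-→d16:-→d17:-→d18:-→d19:-→d20:-→d21:-→d22:-→d23:-→d24:-→d25:-→d26:-→d27:-→d28:H0→d29:-→d30:-→d31:-→d32:H1  best=H1
  ? 222.130.0.214  path d0:H2→d1:-→d2:-→d3:-→d4:-→d5:-→d6:-→d7:-→d8:H1→d9:-→d10:-→d11:-→d12:-→d13:-→d14:-→d15:-→d16:H0→d17:-  best=H0
  ? 34.60.79.198  path d0:H2→d1:-→d2:-→d3:-→d4:-→d5:-→d6:-→d7:-→d8:-→d9:-→d10:-→d11:-→d12:-→d13:-→d14:-→d15:-→d16:-→d17:-→d18:-→d19:-→d20:-→d21:-→d22:-→d23:-→d24:-→d25:-→d26:-→d27:-→d28:-→d29:-→d30:-→d31:-→d32:H0  best=H0
  ? 103.143.159.242  path d0:H2→d1:-→d2:-→d3:-→d4:-→d5:-→d6:-→d7:-→d8:-→d9:-→d10:-→d11:-→d12:-→d13:-→d14:-→d15:-→d16:-→d17:-→d18:-→d19:-→d20:-→d21:-→d22:-→d23:-→d24:-→d25:-→d26:-→d27:-→d28:H0→d29:-→d30:-→d31:-→d32:H1  best=H1

== LOOKUPS ==
["H0","H5","H1","H5","H1","H1","H0","H2","H2","H1","H0","H1","H0","H0","H1"]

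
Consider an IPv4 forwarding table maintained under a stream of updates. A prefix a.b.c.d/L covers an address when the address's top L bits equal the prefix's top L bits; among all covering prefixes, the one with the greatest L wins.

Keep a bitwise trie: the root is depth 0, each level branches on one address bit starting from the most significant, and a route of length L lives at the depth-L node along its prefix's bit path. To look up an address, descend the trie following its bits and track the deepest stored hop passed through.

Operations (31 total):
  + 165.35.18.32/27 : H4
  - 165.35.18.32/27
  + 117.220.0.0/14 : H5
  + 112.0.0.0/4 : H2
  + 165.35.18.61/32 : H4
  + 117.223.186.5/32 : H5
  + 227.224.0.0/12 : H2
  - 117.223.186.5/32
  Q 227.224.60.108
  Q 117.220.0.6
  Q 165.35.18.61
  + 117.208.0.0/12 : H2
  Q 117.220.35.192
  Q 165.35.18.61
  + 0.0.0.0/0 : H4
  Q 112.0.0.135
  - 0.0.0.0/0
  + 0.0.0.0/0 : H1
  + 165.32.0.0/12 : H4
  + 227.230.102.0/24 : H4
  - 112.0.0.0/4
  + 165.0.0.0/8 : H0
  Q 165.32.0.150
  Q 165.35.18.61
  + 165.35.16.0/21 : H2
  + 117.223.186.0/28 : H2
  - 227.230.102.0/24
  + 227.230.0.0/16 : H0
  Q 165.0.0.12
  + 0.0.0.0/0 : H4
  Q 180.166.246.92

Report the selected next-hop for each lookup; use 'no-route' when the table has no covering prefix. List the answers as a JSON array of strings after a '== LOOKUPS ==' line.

Apply in order:
  add 165.35.18.32/27 -> H4 at depth 27
  del 165.35.18.32/27 (clear depth 27)
  add 117.220.0.0/14 -> H5 at depth 14
  add 112.0.0.0/4 -> H2 at depth 4
  add 165.35.18.61/32 -> H4 at depth 32
  add 117.223.186.5/32 -> H5 at depth 32
  add 227.224.0.0/12 -> H2 at depth 12
  del 117.223.186.5/32 (clear depth 32)
  lookup 227.224.60.108: bits 111000111110 walk d0:-→d1:-→d2:-→d3:-→d4:-→d5:-→d6:-→d7:-→d8:-→d9:-→d10:-→d11:-→d12:H2 -> H2
  lookup 117.220.0.6: bits 01110101110111 walk d0:-→d1:-→d2:-→d3:-→d4:H2→d5:-→d6:-→d7:-→d8:-→d9:-→d10:-→d11:-→d12:-→d13:-→d14:H5 -> H5
  lookup 165.35.18.61: bits 10100101001000110001001000111101 walk d0:-→d1:-→d2:-→d3:-→d4:-→d5:-→d6:-→d7:-→d8:-→d9:-→d10:-→d11:-→d12:-→d13:-→d14:-→d15:-→d16:-→d17:-→d18:-→d19:-→d20:-→d21:-→d22:-→d23:-→d24:-→d25:-→d26:-→d27:-→d28:-→d29:-→d30:-→d31:-→d32:H4 -> H4
  add 117.208.0.0/12 -> H2 at depth 12
  lookup 117.220.35.192: bits 01110101110111 walk d0:-→d1:-→d2:-→d3:-→d4:H2→d5:-→d6:-→d7:-→d8:-→d9:-→d10:-→d11:-→d12:H2→d13:-→d14:H5 -> H5
  lookup 165.35.18.61: bits 10100101001000110001001000111101 walk d0:-→d1:-→d2:-→d3:-→d4:-→d5:-→d6:-→d7:-→d8:-→d9:-→d10:-→d11:-→d12:-→d13:-→d14:-→d15:-→d16:-→d17:-→d18:-→d19:-→d20:-→d21:-→d22:-→d23:-→d24:-→d25:-→d26:-→d27:-→d28:-→d29:-→d30:-→d31:-→d32:H4 -> H4
  add 0.0.0.0/0 -> H4 at depth 0
  lookup 112.0.0.135: bits 01110 walk d0:H4→d1:-→d2:-→d3:-→d4:H2→d5:- -> H2
  del 0.0.0.0/0 (clear depth 0)
  add 0.0.0.0/0 -> H1 at depth 0
  add 165.32.0.0/12 -> H4 at depth 12
  add 227.230.102.0/24 -> H4 at depth 24
  del 112.0.0.0/4 (clear depth 4)
  add 165.0.0.0/8 -> H0 at depth 8
  lookup 165.32.0.150: bits 10100101001000 walk d0:H1→d1:-→d2:-→d3:-→d4:-→d5:-→d6:-→d7:-→d8:H0→d9:-→d10:-→d11:-→d12:H4→d13:-→d14:- -> H4
  lookup 165.35.18.61: bits 10100101001000110001001000111101 walk d0:H1→d1:-→d2:-→d3:-→d4:-→d5:-→d6:-→d7:-→d8:H0→d9:-→d10:-→d11:-→d12:H4→d13:-→d14:-→d15:-→d16:-→d17:-→d18:-→d19:-→d20:-→d21:-→d22:-→d23:-→d24:-→d25:-→d26:-→d27:-→d28:-→d29:-→d30:-→d31:-→d32:H4 -> H4
  add 165.35.16.0/21 -> H2 at depth 21
  add 117.223.186.0/28 -> H2 at depth 28
  del 227.230.102.0/24 (clear depth 24)
  add 227.230.0.0/16 -> H0 at depth 16
  lookup 165.0.0.12: bits 1010010100 walk d0:H1→d1:-→d2:-→d3:-→d4:-→d5:-→d6:-→d7:-→d8:H0→d9:-→d10:- -> H0
  add 0.0.0.0/0 -> H4 at depth 0
  lookup 180.166.246.92: bits 101 walk d0:H4→d1:-→d2:-→d3:- -> H4

== LOOKUPS ==
["H2","H5","H4","H5","H4","H2","H4","H4","H0","H4"]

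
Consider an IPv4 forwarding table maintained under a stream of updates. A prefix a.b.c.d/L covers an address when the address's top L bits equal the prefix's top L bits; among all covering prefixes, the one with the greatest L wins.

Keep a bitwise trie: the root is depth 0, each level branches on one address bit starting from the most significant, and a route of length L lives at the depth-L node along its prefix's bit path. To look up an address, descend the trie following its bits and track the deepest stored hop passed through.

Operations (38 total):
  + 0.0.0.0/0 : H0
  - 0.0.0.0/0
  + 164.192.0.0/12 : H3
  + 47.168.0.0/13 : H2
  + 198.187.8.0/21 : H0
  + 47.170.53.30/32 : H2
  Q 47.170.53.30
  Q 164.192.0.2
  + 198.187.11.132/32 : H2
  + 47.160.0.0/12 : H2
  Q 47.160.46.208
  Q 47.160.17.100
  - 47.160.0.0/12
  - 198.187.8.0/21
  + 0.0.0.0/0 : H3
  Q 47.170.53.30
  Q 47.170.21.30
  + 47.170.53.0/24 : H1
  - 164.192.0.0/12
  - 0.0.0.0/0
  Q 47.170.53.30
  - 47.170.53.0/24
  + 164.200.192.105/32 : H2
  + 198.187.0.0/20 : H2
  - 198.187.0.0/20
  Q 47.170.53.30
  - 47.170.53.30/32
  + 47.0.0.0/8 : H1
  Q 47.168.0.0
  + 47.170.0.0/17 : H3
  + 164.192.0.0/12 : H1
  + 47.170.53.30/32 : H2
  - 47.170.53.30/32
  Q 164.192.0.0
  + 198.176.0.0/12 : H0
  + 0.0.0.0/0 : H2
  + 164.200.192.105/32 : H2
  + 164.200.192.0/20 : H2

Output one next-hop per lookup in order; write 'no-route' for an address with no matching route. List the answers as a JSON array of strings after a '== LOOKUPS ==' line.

Apply in order:
  add 0.0.0.0/0 -> H0 at depth 0
  - 0.0.0.0/0 clear@0
  add 164.192.0.0/12 -> H3 at depth 12
  add 47.168.0.0/13 -> H2 at depth 13
  add 198.187.8.0/21 -> H0 at depth 21
  add 47.170.53.30/32 -> H2 at depth 32
  lookup 47.170.53.30: bits 00101111101010100011010100011110 walk d0:-→d1:-→d2:-→d3:-→d4:-→d5:-→d6:-→d7:-→d8:-→d9:-→d10:-→d11:-→d12:-→d13:H2→d14:-→d15:-→d16:-→d17:-→d18:-→d19:-→d20:-→d21:-→d22:-→d23:-→d24:-→d25:-→d26:-→d27:-→d28:-→d29:-→d30:-→d31:-→d32:H2 -> H2
  lookup 164.192.0.2: bits 101001001100 walk d0:-→d1:-→d2:-→d3:-→d4:-→d5:-→d6:-→d7:-→d8:-→d9:-→d10:-→d11:-→d12:H3 -> H3
  add 198.187.11.132/32 -> H2 at depth 32
  add 47.160.0.0/12 -> H2 at depth 12
  lookup 47.160.46.208: bits 001011111010 walk d0:-→d1:-→d2:-→d3:-→d4:-→d5:-→d6:-→d7:-→d8:-→d9:-→d10:-→d11:-→d12:H2 -> H2
  lookup 47.160.17.100: bits 001011111010 walk d0:-→d1:-→d2:-→d3:-→d4:-→d5:-→d6:-→d7:-→d8:-→d9:-→d10:-→d11:-→d12:H2 -> H2
  - 47.160.0.0/12 clear@12
  - 198.187.8.0/21 clear@21
  add 0.0.0.0/0 -> H3 at depth 0
  lookup 47.170.53.30: bits 00101111101010100011010100011110 walk d0:H3→d1:-→d2:-→d3:-→d4:-→d5:-→d6:-→d7:-→d8:-→d9:-→d10:-→d11:-→d12:-→d13:H2→d14:-→d15:-→d16:-→d17:-→d18:-→d19:-→d20:-→d21:-→d22:-→d23:-→d24:-→d25:-→d26:-→d27:-→d28:-→d29:-→d30:-→d31:-→d32:H2 -> H2
  lookup 47.170.21.30: bits 001011111010101000 walk d0:H3→d1:-→d2:-→d3:-→d4:-→d5:-→d6:-→d7:-→d8:-→d9:-→d10:-→d11:-→d12:-→d13:H2→d14:-→d15:-→d16:-→d17:-→d18:- -> H2
  add 47.170.53.0/24 -> H1 at depth 24
  - 164.192.0.0/12 clear@12
  - 0.0.0.0/0 clear@0
  lookup 47.170.53.30: bits 00101111101010100011010100011110 walk d0:-→d1:-→d2:-→d3:-→d4:-→d5:-→d6:-→d7:-→d8:-→d9:-→d10:-→d11:-→d12:-→d13:H2→d14:-→d15:-→d16:-→d17:-→d18:-→d19:-→d20:-→d21:-→d22:-→d23:-→d24:H1→d25:-→d26:-→d27:-→d28:-→d29:-→d30:-→d31:-→d32:H2 -> H2
  - 47.170.53.0/24 clear@24
  add 164.200.192.105/32 -> H2 at depth 32
  add 198.187.0.0/20 -> H2 at depth 20
  - 198.187.0.0/20 clear@20
  lookup 47.170.53.30: bits 00101111101010100011010100011110 walk d0:-→d1:-→d2:-→d3:-→d4:-→d5:-→d6:-→d7:-→d8:-→d9:-→d10:-→d11:-→d12:-→d13:H2→d14:-→d15:-→d16:-→d17:-→d18:-→d19:-→d20:-→d21:-→d22:-→d23:-→d24:-→d25:-→d26:-→d27:-→d28:-→d29:-→d30:-→d31:-→d32:H2 -> H2
  - 47.170.53.30/32 clear@32
  add 47.0.0.0/8 -> H1 at depth 8
  lookup 47.168.0.0: bits 00101111101010 walk d0:-→d1:-→d2:-→d3:-→d4:-→d5:-→d6:-→d7:-→d8:H1→d9:-→d10:-→d11:-→d12:-→d13:H2→d14:- -> H2
  add 47.170.0.0/17 -> H3 at depth 17
  add 164.192.0.0/12 -> H1 at depth 12
  add 47.170.53.30/32 -> H2 at depth 32
  - 47.170.53.30/32 clear@32
  lookup 164.192.0.0: bits 101001001100 walk d0:-→d1:-→d2:-→d3:-→d4:-→d5:-→d6:-→d7:-→d8:-→d9:-→d10:-→d11:-→d12:H1 -> H1
  add 198.176.0.0/12 -> H0 at depth 12
  add 0.0.0.0/0 -> H2 at depth 0
  add 164.200.192.105/32 -> H2 at depth 32
  add 164.200.192.0/20 -> H2 at depth 20

== LOOKUPS ==
["H2","H3","H2","H2","H2","H2","H2","H2","H2","H1"]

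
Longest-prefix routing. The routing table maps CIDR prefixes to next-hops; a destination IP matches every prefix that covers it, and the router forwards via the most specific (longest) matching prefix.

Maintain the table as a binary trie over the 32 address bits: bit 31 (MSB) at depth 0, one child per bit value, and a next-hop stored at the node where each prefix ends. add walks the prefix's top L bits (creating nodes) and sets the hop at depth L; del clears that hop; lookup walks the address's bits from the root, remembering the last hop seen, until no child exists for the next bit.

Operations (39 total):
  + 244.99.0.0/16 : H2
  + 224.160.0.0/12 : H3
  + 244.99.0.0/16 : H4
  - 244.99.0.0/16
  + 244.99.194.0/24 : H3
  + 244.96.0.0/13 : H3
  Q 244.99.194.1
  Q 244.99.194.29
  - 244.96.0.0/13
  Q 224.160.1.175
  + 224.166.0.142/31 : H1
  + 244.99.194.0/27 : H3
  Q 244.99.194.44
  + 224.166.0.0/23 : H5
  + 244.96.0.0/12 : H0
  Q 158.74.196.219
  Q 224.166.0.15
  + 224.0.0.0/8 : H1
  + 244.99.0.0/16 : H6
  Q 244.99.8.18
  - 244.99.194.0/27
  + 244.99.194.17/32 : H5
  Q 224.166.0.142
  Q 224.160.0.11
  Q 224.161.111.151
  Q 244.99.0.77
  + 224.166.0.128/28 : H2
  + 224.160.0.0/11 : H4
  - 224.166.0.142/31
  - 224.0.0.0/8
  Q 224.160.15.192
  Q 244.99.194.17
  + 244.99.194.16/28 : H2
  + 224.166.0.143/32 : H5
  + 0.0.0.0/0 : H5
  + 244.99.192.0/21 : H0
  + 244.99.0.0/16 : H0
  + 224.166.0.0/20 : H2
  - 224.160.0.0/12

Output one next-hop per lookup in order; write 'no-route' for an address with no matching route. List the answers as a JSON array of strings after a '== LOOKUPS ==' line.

Apply in order:
  add 244.99.0.0/16 -> H2 at depth 16
  add 224.160.0.0/12 -> H3 at depth 12
  add 244.99.0.0/16 -> H4 at depth 16
  del 244.99.0.0/16 (clear depth 16)
  add 244.99.194.0/24 -> H3 at depth 24
  add 244.96.0.0/13 -> H3 at depth 13
  Q 244.99.194.1: descend 111101000110001111000010 ; hops seen [H3,H3] ; pick H3
  Q 244.99.194.29: descend 111101000110001111000010 ; hops seen [H3,H3] ; pick H3
  del 244.96.0.0/13 (clear depth 13)
  Q 224.160.1.175: descend 111000001010 ; hops seen [H3] ; pick H3
  add 224.166.0.142/31 -> H1 at depth 31
  add 244.99.194.0/27 -> H3 at depth 27
  Q 244.99.194.44: descend 11110100011000111100001000 ; hops seen [H3] ; pick H3
  add 224.166.0.0/23 -> H5 at depth 23
  add 244.96.0.0/12 -> H0 at depth 12
  Q 158.74.196.219: descend 1 ; hops seen [∅] ; pick no-route
  Q 224.166.0.15: descend 111000001010011000000000 ; hops seen [H3,H5] ; pick H5
  add 224.0.0.0/8 -> H1 at depth 8
  add 244.99.0.0/16 -> H6 at depth 16
  Q 244.99.8.18: descend 1111010001100011 ; hops seen [H0,H6] ; pick H6
  del 244.99.194.0/27 (clear depth 27)
  add 244.99.194.17/32 -> H5 at depth 32
  Q 224.166.0.142: descend 1110000010100110000000001000111 ; hops seen [H1,H3,H5,H1] ; pick H1
  Q 224.160.0.11: descend 1110000010100 ; hops seen [H1,H3] ; pick H3
  Q 224.161.111.151: descend 1110000010100 ; hops seen [H1,H3] ; pick H3
  Q 244.99.0.77: descend 1111010001100011 ; hops seen [H0,H6] ; pick H6
  add 224.166.0.128/28 -> H2 at depth 28
  add 224.160.0.0/11 -> H4 at depth 11
  del 224.166.0.142/31 (clear depth 31)
  del 224.0.0.0/8 (clear depth 8)
  Q 224.160.15.192: descend 1110000010100 ; hops seen [H4,H3] ; pick H3
  Q 244.99.194.17: descend 11110100011000111100001000010001 ; hops seen [H0,H6,H3,H5] ; pick H5
  add 244.99.194.16/28 -> H2 at depth 28
  add 224.166.0.143/32 -> H5 at depth 32
  add 0.0.0.0/0 -> H5 at depth 0
  add 244.99.192.0/21 -> H0 at depth 21
  add 244.99.0.0/16 -> H0 at depth 16
  add 224.166.0.0/20 -> H2 at depth 20
  del 224.160.0.0/12 (clear depth 12)

== LOOKUPS ==
["H3","H3","H3","H3","no-route","H5","H6","H1","H3","H3","H6","H3","H5"]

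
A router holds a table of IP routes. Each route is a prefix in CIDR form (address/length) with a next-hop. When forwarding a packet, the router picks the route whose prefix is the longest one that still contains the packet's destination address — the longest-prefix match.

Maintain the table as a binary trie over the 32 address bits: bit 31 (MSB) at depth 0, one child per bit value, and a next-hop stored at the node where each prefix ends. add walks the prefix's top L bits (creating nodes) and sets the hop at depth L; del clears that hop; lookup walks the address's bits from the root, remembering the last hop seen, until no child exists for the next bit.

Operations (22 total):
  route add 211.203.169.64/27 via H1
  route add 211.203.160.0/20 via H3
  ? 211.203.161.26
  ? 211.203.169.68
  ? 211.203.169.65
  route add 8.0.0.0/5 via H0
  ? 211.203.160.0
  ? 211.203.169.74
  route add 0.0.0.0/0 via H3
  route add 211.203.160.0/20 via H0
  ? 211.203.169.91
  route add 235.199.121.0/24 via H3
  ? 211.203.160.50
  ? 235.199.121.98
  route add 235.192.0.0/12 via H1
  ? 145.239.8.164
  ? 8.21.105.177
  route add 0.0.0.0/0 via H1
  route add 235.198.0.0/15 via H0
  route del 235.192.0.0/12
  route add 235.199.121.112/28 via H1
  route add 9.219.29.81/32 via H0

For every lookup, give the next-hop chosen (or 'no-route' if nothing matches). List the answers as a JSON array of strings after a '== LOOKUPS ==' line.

Process each operation:
  add 211.203.169.64/27 -> H1 at depth 27
  add 211.203.160.0/20 -> H3 at depth 20
  Q 211.203.161.26: descend 11010011110010111010 ; hops seen [H3] ; pick H3
  Q 211.203.169.68: descend 110100111100101110101001010 ; hops seen [H3,H1] ; pick H1
  Q 211.203.169.65: descend 110100111100101110101001010 ; hops seen [H3,H1] ; pick H1
  add 8.0.0.0/5 -> H0 at depth 5
  Q 211.203.160.0: descend 11010011110010111010 ; hops seen [H3] ; pick H3
  Q 211.203.169.74: descend 110100111100101110101001010 ; hops seen [H3,H1] ; pick H1
  add 0.0.0.0/0 -> H3 at depth 0
  add 211.203.160.0/20 -> H0 at depth 20
  Q 211.203.169.91: descend 110100111100101110101001010 ; hops seen [H3,H0,H1] ; pick H1
  add 235.199.121.0/24 -> H3 at depth 24
  Q 211.203.160.50: descend 11010011110010111010 ; hops seen [H3,H0] ; pick H0
  Q 235.199.121.98: descend 111010111100011101111001 ; hops seen [H3,H3] ; pick H3
  add 235.192.0.0/12 -> H1 at depth 12
  Q 145.239.8.164: descend 1 ; hops seen [H3] ; pick H3
  Q 8.21.105.177: descend 00001 ; hops seen [H3,H0] ; pick H0
  add 0.0.0.0/0 -> H1 at depth 0
  add 235.198.0.0/15 -> H0 at depth 15
  - 235.192.0.0/12 clear@12
  add 235.199.121.112/28 -> H1 at depth 28
  add 9.219.29.81/32 -> H0 at depth 32

== LOOKUPS ==
["H3","H1","H1","H3","H1","H1","H0","H3","H3","H0"]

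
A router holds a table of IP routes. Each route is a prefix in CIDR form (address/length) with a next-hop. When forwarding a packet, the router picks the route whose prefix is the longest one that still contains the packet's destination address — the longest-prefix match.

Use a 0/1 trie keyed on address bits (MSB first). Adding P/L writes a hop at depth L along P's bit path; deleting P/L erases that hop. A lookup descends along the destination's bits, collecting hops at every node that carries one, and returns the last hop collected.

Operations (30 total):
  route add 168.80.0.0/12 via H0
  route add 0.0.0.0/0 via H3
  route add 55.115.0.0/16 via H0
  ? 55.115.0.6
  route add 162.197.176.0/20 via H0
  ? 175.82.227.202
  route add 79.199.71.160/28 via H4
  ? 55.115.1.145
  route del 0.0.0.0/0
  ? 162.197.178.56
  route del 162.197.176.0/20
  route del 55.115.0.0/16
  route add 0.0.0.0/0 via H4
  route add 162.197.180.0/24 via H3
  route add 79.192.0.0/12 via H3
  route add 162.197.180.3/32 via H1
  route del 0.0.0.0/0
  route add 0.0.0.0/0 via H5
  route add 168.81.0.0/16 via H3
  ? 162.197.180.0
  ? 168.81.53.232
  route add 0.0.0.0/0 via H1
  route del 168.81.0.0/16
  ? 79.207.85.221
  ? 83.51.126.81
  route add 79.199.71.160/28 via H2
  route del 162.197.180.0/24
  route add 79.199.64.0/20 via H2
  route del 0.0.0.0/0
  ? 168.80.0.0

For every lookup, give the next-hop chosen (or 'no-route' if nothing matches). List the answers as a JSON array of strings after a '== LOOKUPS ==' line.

Apply in order:
  + 168.80.0.0/12 (H0) depth=12
  + 0.0.0.0/0 (H3) depth=0
  + 55.115.0.0/16 (H0) depth=16
  Q 55.115.0.6: descend 0011011101110011 ; hops seen [H3,H0] ; pick H0
  + 162.197.176.0/20 (H0) depth=20
  Q 175.82.227.202: descend 10101 ; hops seen [H3] ; pick H3
  + 79.199.71.160/28 (H4) depth=28
  Q 55.115.1.145: descend 0011011101110011 ; hops seen [H3,H0] ; pick H0
  - 0.0.0.0/0 clear@0
  Q 162.197.178.56: descend 10100010110001011011 ; hops seen [H0] ; pick H0
  - 162.197.176.0/20 clear@20
  - 55.115.0.0/16 clear@16
  + 0.0.0.0/0 (H4) depth=0
  + 162.197.180.0/24 (H3) depth=24
  + 79.192.0.0/12 (H3) depth=12
  + 162.197.180.3/32 (H1) depth=32
  - 0.0.0.0/0 clear@0
  + 0.0.0.0/0 (H5) depth=0
  + 168.81.0.0/16 (H3) depth=16
  Q 162.197.180.0: descend 101000101100010110110100000000 ; hops seen [H5,H3] ; pick H3
  Q 168.81.53.232: descend 1010100001010001 ; hops seen [H5,H0,H3] ; pick H3
  + 0.0.0.0/0 (H1) depth=0
  - 168.81.0.0/16 clear@16
  Q 79.207.85.221: descend 010011111100 ; hops seen [H1,H3] ; pick H3
  Q 83.51.126.81: descend 010 ; hops seen [H1] ; pick H1
  + 79.199.71.160/28 (H2) depth=28
  - 162.197.180.0/24 clear@24
  + 79.199.64.0/20 (H2) depth=20
  - 0.0.0.0/0 clear@0
  Q 168.80.0.0: descend 101010000101000 ; hops seen [H0] ; pick H0

== LOOKUPS ==
["H0","H3","H0","H0","H3","H3","H3","H1","H0"]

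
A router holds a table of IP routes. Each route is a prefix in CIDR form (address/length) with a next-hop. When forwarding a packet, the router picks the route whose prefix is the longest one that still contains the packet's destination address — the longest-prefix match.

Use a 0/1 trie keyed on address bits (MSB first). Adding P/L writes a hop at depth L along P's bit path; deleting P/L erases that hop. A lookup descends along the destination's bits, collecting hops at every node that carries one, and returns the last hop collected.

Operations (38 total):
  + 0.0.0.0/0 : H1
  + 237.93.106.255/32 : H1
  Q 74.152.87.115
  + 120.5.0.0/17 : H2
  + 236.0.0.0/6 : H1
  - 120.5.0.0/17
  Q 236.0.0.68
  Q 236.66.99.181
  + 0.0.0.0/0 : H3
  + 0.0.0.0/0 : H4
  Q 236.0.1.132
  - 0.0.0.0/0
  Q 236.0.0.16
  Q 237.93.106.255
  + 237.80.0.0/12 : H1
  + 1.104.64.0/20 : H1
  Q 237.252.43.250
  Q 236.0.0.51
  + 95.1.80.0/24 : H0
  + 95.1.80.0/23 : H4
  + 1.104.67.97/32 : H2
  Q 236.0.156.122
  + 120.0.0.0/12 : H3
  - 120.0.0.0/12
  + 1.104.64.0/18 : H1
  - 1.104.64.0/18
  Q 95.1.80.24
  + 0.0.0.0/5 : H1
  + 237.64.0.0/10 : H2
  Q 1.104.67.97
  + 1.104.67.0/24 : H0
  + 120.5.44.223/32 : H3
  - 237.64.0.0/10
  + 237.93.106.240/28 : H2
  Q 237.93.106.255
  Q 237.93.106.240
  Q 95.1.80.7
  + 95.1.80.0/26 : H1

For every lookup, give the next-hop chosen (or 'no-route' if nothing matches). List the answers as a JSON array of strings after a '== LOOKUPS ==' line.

Apply in order:
  + 0.0.0.0/0 (H1) depth=0
  + 237.93.106.255/32 (H1) depth=32
  lookup 74.152.87.115: bits ε walk d0:H1 -> H1
  + 120.5.0.0/17 (H2) depth=17
  + 236.0.0.0/6 (H1) depth=6
  - 120.5.0.0/17 clear@17
  lookup 236.0.0.68: bits 1110110 walk d0:H1→d1:-→d2:-→d3:-→d4:-→d5:-→d6:H1→d7:- -> H1
  lookup 236.66.99.181: bits 1110110 walk d0:H1→d1:-→d2:-→d3:-→d4:-→d5:-→d6:H1→d7:- -> H1
  + 0.0.0.0/0 (H3) depth=0
  + 0.0.0.0/0 (H4) depth=0
  lookup 236.0.1.132: bits 1110110 walk d0:H4→d1:-→d2:-→d3:-→d4:-→d5:-→d6:H1→d7:- -> H1
  - 0.0.0.0/0 clear@0
  lookup 236.0.0.16: bits 1110110 walk d0:-→d1:-→d2:-→d3:-→d4:-→d5:-→d6:H1→d7:- -> H1
  lookup 237.93.106.255: bits 11101101010111010110101011111111 walk d0:-→d1:-→d2:-→d3:-→d4:-→d5:-→d6:H1→d7:-→d8:-→d9:-→d10:-→d11:-→d12:-→d13:-→d14:-→d15:-→d16:-→d17:-→d18:-→d19:-→d20:-→d21:-→d22:-→d23:-→d24:-→d25:-→d26:-→d27:-→d28:-→d29:-→d30:-→d31:-→d32:H1 -> H1
  + 237.80.0.0/12 (H1) depth=12
  + 1.104.64.0/20 (H1) depth=20
  lookup 237.252.43.250: bits 11101101 walk d0:-→d1:-→d2:-→d3:-→d4:-→d5:-→d6:H1→d7:-→d8:- -> H1
  lookup 236.0.0.51: bits 1110110 walk d0:-→d1:-→d2:-→d3:-→d4:-→d5:-→d6:H1→d7:- -> H1
  + 95.1.80.0/24 (H0) depth=24
  + 95.1.80.0/23 (H4) depth=23
  + 1.104.67.97/32 (H2) depth=32
  lookup 236.0.156.122: bits 1110110 walk d0:-→d1:-→d2:-→d3:-→d4:-→d5:-→d6:H1→d7:- -> H1
  + 120.0.0.0/12 (H3) depth=12
  - 120.0.0.0/12 clear@12
  + 1.104.64.0/18 (H1) depth=18
  - 1.104.64.0/18 clear@18
  lookup 95.1.80.24: bits 010111110000000101010000 walk d0:-→d1:-→d2:-→d3:-→d4:-→d5:-→d6:-→d7:-→d8:-→d9:-→d10:-→d11:-→d12:-→d13:-→d14:-→d15:-→d16:-→d17:-→d18:-→d19:-→d20:-→d21:-→d22:-→d23:H4→d24:H0 -> H0
  + 0.0.0.0/5 (H1) depth=5
  + 237.64.0.0/10 (H2) depth=10
  lookup 1.104.67.97: bits 00000001011010000100001101100001 walk d0:-→d1:-→d2:-→d3:-→d4:-→d5:H1→d6:-→d7:-→d8:-→d9:-→d10:-→d11:-→d12:-→d13:-→d14:-→d15:-→d16:-→d17:-→d18:-→d19:-→d20:H1→d21:-→d22:-→d23:-→d24:-→d25:-→d26:-→d27:-→d28:-→d29:-→d30:-→d31:-→d32:H2 -> H2
  + 1.104.67.0/24 (H0) depth=24
  + 120.5.44.223/32 (H3) depth=32
  - 237.64.0.0/10 clear@10
  + 237.93.106.240/28 (H2) depth=28
  lookup 237.93.106.255: bits 11101101010111010110101011111111 walk d0:-→d1:-→d2:-→d3:-→d4:-→d5:-→d6:H1→d7:-→d8:-→d9:-→d10:-→d11:-→d12:H1→d13:-→d14:-→d15:-→d16:-→d17:-→d18:-→d19:-→d20:-→d21:-→d22:-→d23:-→d24:-→d25:-→d26:-→d27:-→d28:H2→d29:-→d30:-→d31:-→d32:H1 -> H1
  lookup 237.93.106.240: bits 1110110101011101011010101111 walk d0:-→d1:-→d2:-→d3:-→d4:-→d5:-→d6:H1→d7:-→d8:-→d9:-→d10:-→d11:-→d12:H1→d13:-→d14:-→d15:-→d16:-→d17:-→d18:-→d19:-→d20:-→d21:-→d22:-→d23:-→d24:-→d25:-→d26:-→d27:-→d28:H2 -> H2
  lookup 95.1.80.7: bits 010111110000000101010000 walk d0:-→d1:-→d2:-→d3:-→d4:-→d5:-→d6:-→d7:-→d8:-→d9:-→d10:-→d11:-→d12:-→d13:-→d14:-→d15:-→d16:-→d17:-→d18:-→d19:-→d20:-→d21:-→d22:-→d23:H4→d24:H0 -> H0
  + 95.1.80.0/26 (H1) depth=26

== LOOKUPS ==
["H1","H1","H1","H1","H1","H1","H1","H1","H1","H0","H2","H1","H2","H0"]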